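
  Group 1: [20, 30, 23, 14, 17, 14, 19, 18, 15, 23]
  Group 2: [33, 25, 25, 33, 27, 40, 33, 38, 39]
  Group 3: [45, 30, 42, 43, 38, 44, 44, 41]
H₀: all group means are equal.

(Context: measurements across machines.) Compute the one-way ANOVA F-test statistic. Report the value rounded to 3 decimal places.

test statistic = 38.776

Group means [19.30, 32.56, 40.88], grand mean 30.111
SSB = Σnᵢ(x̄ᵢ−x̄)² = 2149.469; SSW = ΣΣ(x−x̄ᵢ)² = 665.197
MSB = 2149.469/2 = 1074.7347; MSW = 665.197/24 = 27.7166
F = MSB/MSW = 38.7759
df = (2, 24)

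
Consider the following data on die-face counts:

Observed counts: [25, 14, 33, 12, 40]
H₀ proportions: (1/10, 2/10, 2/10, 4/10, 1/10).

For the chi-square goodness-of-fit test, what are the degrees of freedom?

df = k − 1 = 5 − 1 = 4

degrees of freedom = 4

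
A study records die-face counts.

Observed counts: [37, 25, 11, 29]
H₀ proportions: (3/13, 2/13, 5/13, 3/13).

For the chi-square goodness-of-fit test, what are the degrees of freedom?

df = k − 1 = 4 − 1 = 3

degrees of freedom = 3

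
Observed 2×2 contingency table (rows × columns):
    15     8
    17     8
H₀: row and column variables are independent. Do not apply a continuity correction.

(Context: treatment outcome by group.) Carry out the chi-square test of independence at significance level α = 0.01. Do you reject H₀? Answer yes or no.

reject H₀: no

Row totals [23, 25], col totals [32, 16], n=48
χ² = (15−15.33)²/15.33 + (8−7.67)²/7.67 + (17−16.67)²/16.67 + (8−8.33)²/8.33 = 0.0417
df = 1
p-value (upper-tail) = 0.83812
At α=0.01: p ≥ α → fail to reject H₀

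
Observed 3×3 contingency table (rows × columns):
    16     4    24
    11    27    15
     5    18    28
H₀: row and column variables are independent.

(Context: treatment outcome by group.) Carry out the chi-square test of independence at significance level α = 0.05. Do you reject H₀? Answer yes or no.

reject H₀: yes

Row totals [44, 53, 51], col totals [32, 49, 67], n=148
χ² = (16−9.51)²/9.51 + (4−14.57)²/14.57 + (24−19.92)²/19.92 + (11−11.46)²/11.46 + (27−17.55)²/17.55 + (15−23.99)²/23.99 + (5−11.03)²/11.03 + (18−16.89)²/16.89 + (28−23.09)²/23.09 = 25.8190
df = 4
p-value (upper-tail) = 0.00003
At α=0.05: p < α → reject H₀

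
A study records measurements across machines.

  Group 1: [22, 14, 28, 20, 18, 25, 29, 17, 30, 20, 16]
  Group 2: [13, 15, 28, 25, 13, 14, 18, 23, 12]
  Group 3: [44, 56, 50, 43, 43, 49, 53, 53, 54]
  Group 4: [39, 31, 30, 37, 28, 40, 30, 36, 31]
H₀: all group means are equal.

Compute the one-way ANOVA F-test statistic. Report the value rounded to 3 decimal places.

Group means [21.73, 17.89, 49.44, 33.56], grand mean 30.184
SSB = Σnᵢ(x̄ᵢ−x̄)² = 5588.195; SSW = ΣΣ(x−x̄ᵢ)² = 951.515
MSB = 5588.195/3 = 1862.7318; MSW = 951.515/34 = 27.9857
F = MSB/MSW = 66.5600
df = (3, 34)

test statistic = 66.560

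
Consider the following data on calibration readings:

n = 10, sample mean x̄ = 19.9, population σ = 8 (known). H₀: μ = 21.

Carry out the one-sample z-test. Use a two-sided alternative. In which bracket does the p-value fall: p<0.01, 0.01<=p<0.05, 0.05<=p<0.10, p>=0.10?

p-value bracket: p>=0.10

SE = σ/√n = 8/√10 = 2.5298
z = (x̄−μ₀)/SE = (19.9−21)/2.5298 = -0.4348
p-value (two-sided) = 0.66370
→ bracket: p>=0.10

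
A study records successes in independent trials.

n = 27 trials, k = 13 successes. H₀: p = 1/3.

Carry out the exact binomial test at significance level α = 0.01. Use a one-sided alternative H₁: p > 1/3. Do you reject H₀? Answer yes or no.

reject H₀: no

Exact binomial: n=27, k=13, p₀=1/3=0.3333
P(X≥13) from Σ C(n,i)·p₀^i·(1−p₀)^(n−i)
p-value (one-sided, H₁ greater) = 0.07902
At α=0.01: p ≥ α → fail to reject H₀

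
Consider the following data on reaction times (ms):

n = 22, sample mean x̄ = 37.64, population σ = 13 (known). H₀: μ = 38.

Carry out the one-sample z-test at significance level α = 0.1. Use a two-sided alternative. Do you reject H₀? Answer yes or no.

SE = σ/√n = 13/√22 = 2.7716
z = (x̄−μ₀)/SE = (37.64−38)/2.7716 = -0.1299
p-value (two-sided) = 0.89665
At α=0.1: p ≥ α → fail to reject H₀

reject H₀: no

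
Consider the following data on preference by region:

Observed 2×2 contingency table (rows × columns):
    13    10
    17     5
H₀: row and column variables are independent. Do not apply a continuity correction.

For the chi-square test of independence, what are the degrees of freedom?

df = (r−1)(c−1) = (2−1)·(2−1) = 1

degrees of freedom = 1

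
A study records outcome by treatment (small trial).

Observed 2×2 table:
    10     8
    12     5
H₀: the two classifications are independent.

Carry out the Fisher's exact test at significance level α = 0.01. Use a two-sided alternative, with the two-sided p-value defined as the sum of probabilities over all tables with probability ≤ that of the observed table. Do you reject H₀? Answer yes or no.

Margins: r₁=18, r₂=17, c₁=22, c₂=13, n=35
p_obs = C(18,10)·C(17,12)/C(35,22); sum pmf over tables with pmf ≤ p_obs
p-value (two-sided) = 0.48868
At α=0.01: p ≥ α → fail to reject H₀

reject H₀: no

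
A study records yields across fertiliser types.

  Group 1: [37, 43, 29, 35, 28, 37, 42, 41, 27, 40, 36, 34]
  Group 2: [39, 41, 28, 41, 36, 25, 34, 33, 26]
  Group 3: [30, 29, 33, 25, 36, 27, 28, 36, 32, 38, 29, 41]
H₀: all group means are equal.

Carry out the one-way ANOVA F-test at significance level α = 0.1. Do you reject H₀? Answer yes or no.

Group means [35.75, 33.67, 32.00], grand mean 33.818
SSB = Σnᵢ(x̄ᵢ−x̄)² = 84.659; SSW = ΣΣ(x−x̄ᵢ)² = 896.250
MSB = 84.659/2 = 42.3295; MSW = 896.250/30 = 29.8750
F = MSB/MSW = 1.4169
df = (2, 30)
p-value (upper-tail) = 0.25823
At α=0.1: p ≥ α → fail to reject H₀

reject H₀: no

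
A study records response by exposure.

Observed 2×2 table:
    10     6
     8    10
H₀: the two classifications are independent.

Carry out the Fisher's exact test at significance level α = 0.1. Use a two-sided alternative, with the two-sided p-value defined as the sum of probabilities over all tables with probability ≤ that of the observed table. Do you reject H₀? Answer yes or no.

Margins: r₁=16, r₂=18, c₁=18, c₂=16, n=34
p_obs = C(16,10)·C(18,8)/C(34,18); sum pmf over tables with pmf ≤ p_obs
p-value (two-sided) = 0.32692
At α=0.1: p ≥ α → fail to reject H₀

reject H₀: no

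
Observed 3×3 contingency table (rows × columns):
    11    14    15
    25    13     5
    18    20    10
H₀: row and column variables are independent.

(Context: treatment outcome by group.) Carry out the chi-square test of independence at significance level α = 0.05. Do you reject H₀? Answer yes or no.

Row totals [40, 43, 48], col totals [54, 47, 30], n=131
χ² = (11−16.49)²/16.49 + (14−14.35)²/14.35 + (15−9.16)²/9.16 + (25−17.73)²/17.73 + (13−15.43)²/15.43 + (5−9.85)²/9.85 + (18−19.79)²/19.79 + (20−17.22)²/17.22 + (10−10.99)²/10.99 = 12.0113
df = 4
p-value (upper-tail) = 0.01727
At α=0.05: p < α → reject H₀

reject H₀: yes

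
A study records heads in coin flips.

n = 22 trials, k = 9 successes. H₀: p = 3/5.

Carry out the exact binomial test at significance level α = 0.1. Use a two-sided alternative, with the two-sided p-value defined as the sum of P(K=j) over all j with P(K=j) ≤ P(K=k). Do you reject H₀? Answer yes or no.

Exact binomial: n=22, k=9, p₀=3/5=0.6000
P(X=j) = C(n,j)·p₀^j·(1−p₀)^(n−j); p = Σ P(X=j) over j with P(X=j) ≤ P(X=9)
p-value (two-sided) = 0.08169
At α=0.1: p < α → reject H₀

reject H₀: yes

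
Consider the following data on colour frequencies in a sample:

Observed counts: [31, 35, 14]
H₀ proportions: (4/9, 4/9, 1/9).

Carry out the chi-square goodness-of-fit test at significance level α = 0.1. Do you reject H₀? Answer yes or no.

n = 80; E_i = n·p_i = [35.56, 35.56, 8.89]
χ² = (31−35.56)²/35.56 + (35−35.56)²/35.56 + (14−8.89)²/8.89 = 3.5312
df = 2
p-value (upper-tail) = 0.17108
At α=0.1: p ≥ α → fail to reject H₀

reject H₀: no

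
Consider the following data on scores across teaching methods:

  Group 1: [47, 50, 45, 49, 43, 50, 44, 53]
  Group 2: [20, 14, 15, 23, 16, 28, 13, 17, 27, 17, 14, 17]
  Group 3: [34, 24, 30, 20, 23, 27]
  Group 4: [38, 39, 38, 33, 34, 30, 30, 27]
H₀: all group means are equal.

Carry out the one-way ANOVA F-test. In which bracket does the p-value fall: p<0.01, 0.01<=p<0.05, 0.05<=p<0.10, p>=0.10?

p-value bracket: p<0.01

Group means [47.62, 18.42, 26.33, 33.62], grand mean 30.265
SSB = Σnᵢ(x̄ᵢ−x̄)² = 4278.618; SSW = ΣΣ(x−x̄ᵢ)² = 632.000
MSB = 4278.618/3 = 1426.2059; MSW = 632.000/30 = 21.0667
F = MSB/MSW = 67.6996
df = (3, 30)
p-value (upper-tail) = 0.00000
→ bracket: p<0.01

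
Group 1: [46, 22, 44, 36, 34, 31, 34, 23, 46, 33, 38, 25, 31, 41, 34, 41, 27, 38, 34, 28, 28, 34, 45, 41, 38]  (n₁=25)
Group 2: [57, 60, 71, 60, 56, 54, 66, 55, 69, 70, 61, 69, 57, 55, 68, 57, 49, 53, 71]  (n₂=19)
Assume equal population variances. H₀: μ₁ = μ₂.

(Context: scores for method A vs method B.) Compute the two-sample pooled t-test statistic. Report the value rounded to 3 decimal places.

x̄₁=34.880, s₁=6.996, n₁=25
x̄₂=60.947, s₂=7.020, n₂=19
s_p² = [24·6.996² + 18·7.020²]/42 = 49.0854
SE = √(s_p²·(1/25+1/19)) = 2.1323
t = (34.880−60.947)/2.1323 = -12.2248
df = 42

test statistic = -12.225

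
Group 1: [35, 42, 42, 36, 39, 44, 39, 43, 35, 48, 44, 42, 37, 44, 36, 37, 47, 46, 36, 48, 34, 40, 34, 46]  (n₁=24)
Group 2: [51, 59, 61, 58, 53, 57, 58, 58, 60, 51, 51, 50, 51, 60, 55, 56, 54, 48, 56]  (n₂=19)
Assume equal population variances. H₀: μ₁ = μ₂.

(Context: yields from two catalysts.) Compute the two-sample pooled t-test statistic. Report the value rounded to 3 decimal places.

test statistic = -10.859

x̄₁=40.583, s₁=4.662, n₁=24
x̄₂=55.105, s₂=3.928, n₂=19
s_p² = [23·4.662² + 18·3.928²]/41 = 18.9664
SE = √(s_p²·(1/24+1/19)) = 1.3373
t = (40.583−55.105)/1.3373 = -10.8588
df = 41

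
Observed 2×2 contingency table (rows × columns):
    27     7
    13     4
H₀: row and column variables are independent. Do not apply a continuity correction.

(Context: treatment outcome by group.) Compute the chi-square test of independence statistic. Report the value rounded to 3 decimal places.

Row totals [34, 17], col totals [40, 11], n=51
χ² = (27−26.67)²/26.67 + (7−7.33)²/7.33 + (13−13.33)²/13.33 + (4−3.67)²/3.67 = 0.0580
df = 1

test statistic = 0.058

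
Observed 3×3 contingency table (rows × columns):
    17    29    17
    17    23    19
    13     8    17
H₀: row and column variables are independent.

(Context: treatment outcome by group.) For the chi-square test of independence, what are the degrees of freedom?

df = (r−1)(c−1) = (3−1)·(3−1) = 4

degrees of freedom = 4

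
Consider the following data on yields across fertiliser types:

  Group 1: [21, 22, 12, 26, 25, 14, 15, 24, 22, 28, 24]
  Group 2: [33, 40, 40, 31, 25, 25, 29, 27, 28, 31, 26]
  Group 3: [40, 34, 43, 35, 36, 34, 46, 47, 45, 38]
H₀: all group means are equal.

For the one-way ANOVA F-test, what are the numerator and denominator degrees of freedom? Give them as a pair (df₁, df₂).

degrees of freedom = [2, 29]

k = 3 groups, N = 32 total
df = (k−1, N−k) = (3−1, 32−3) = (2, 29)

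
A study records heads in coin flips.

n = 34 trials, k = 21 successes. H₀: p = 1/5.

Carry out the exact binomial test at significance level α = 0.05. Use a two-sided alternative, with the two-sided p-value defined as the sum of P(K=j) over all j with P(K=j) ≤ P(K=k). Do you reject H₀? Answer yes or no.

Exact binomial: n=34, k=21, p₀=1/5=0.2000
P(X=j) = C(n,j)·p₀^j·(1−p₀)^(n−j); p = Σ P(X=j) over j with P(X=j) ≤ P(X=21)
p-value (two-sided) = 0.00000
At α=0.05: p < α → reject H₀

reject H₀: yes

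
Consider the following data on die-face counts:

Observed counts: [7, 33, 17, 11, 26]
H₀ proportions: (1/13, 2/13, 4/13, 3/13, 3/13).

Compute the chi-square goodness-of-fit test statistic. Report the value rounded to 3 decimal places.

test statistic = 34.813

n = 94; E_i = n·p_i = [7.23, 14.46, 28.92, 21.69, 21.69]
χ² = (7−7.23)²/7.23 + (33−14.46)²/14.46 + (17−28.92)²/28.92 + (11−21.69)²/21.69 + (26−21.69)²/21.69 = 34.8129
df = 4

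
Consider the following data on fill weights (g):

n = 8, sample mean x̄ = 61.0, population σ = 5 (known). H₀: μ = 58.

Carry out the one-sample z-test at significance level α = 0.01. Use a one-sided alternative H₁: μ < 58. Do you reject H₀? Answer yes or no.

reject H₀: no

SE = σ/√n = 5/√8 = 1.7678
z = (x̄−μ₀)/SE = (61.0−58)/1.7678 = 1.6971
p-value (one-sided, H₁ less) = 0.95516
At α=0.01: p ≥ α → fail to reject H₀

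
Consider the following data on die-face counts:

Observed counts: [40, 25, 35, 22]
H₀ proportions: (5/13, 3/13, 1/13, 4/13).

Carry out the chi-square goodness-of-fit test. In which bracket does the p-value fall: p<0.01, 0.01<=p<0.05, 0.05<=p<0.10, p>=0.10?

p-value bracket: p<0.01

n = 122; E_i = n·p_i = [46.92, 28.15, 9.38, 37.54]
χ² = (40−46.92)²/46.92 + (25−28.15)²/28.15 + (35−9.38)²/9.38 + (22−37.54)²/37.54 = 77.7240
df = 3
p-value (upper-tail) = 0.00000
→ bracket: p<0.01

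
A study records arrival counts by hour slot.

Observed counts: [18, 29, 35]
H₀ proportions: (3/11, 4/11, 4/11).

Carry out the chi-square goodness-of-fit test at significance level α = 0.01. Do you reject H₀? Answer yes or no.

reject H₀: no

n = 82; E_i = n·p_i = [22.36, 29.82, 29.82]
χ² = (18−22.36)²/22.36 + (29−29.82)²/29.82 + (35−29.82)²/29.82 = 1.7744
df = 2
p-value (upper-tail) = 0.41181
At α=0.01: p ≥ α → fail to reject H₀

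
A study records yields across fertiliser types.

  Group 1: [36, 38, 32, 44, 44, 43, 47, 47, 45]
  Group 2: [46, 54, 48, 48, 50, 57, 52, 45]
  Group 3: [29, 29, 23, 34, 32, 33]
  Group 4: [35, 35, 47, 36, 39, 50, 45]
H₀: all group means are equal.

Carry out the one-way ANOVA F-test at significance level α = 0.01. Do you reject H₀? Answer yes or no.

Group means [41.78, 50.00, 30.00, 41.00], grand mean 41.433
SSB = Σnᵢ(x̄ᵢ−x̄)² = 1373.811; SSW = ΣΣ(x−x̄ᵢ)² = 651.556
MSB = 1373.811/3 = 457.9370; MSW = 651.556/26 = 25.0598
F = MSB/MSW = 18.2737
df = (3, 26)
p-value (upper-tail) = 0.00000
At α=0.01: p < α → reject H₀

reject H₀: yes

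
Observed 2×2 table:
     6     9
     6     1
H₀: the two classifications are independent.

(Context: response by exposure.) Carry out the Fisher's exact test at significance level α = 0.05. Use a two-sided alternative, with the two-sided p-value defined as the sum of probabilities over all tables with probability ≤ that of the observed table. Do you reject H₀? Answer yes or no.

reject H₀: no

Margins: r₁=15, r₂=7, c₁=12, c₂=10, n=22
p_obs = C(15,6)·C(7,6)/C(22,12); sum pmf over tables with pmf ≤ p_obs
p-value (two-sided) = 0.07430
At α=0.05: p ≥ α → fail to reject H₀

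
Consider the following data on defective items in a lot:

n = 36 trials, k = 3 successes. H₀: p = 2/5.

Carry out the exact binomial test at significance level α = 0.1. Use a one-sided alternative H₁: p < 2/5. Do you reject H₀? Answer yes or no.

reject H₀: yes

Exact binomial: n=36, k=3, p₀=2/5=0.4000
P(X≤3) from Σ C(n,i)·p₀^i·(1−p₀)^(n−i)
p-value (one-sided, H₁ less) = 0.00002
At α=0.1: p < α → reject H₀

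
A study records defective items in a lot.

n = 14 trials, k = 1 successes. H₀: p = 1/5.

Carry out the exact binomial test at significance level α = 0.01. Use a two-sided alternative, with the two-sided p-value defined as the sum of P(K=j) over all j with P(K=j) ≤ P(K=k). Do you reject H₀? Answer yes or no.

Exact binomial: n=14, k=1, p₀=1/5=0.2000
P(X=j) = C(n,j)·p₀^j·(1−p₀)^(n−j); p = Σ P(X=j) over j with P(X=j) ≤ P(X=1)
p-value (two-sided) = 0.32775
At α=0.01: p ≥ α → fail to reject H₀

reject H₀: no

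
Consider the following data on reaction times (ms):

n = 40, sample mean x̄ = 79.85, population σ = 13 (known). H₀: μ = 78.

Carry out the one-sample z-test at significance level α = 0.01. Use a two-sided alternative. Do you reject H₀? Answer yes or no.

reject H₀: no

SE = σ/√n = 13/√40 = 2.0555
z = (x̄−μ₀)/SE = (79.85−78)/2.0555 = 0.9000
p-value (two-sided) = 0.36810
At α=0.01: p ≥ α → fail to reject H₀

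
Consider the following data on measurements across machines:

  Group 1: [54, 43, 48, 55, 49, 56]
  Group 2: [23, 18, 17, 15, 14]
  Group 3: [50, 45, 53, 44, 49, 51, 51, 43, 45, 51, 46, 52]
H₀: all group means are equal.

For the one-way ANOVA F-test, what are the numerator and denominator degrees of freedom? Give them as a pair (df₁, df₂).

degrees of freedom = [2, 20]

k = 3 groups, N = 23 total
df = (k−1, N−k) = (3−1, 23−3) = (2, 20)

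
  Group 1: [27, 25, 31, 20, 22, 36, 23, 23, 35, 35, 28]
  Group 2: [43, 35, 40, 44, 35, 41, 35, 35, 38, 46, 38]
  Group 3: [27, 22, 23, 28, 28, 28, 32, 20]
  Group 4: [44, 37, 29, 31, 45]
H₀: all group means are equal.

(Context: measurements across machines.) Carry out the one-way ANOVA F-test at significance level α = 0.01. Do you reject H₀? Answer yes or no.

reject H₀: yes

Group means [27.73, 39.09, 26.00, 37.20], grand mean 32.257
SSB = Σnᵢ(x̄ᵢ−x̄)² = 1174.795; SSW = ΣΣ(x−x̄ᵢ)² = 813.891
MSB = 1174.795/3 = 391.5983; MSW = 813.891/31 = 26.2545
F = MSB/MSW = 14.9154
df = (3, 31)
p-value (upper-tail) = 0.00000
At α=0.01: p < α → reject H₀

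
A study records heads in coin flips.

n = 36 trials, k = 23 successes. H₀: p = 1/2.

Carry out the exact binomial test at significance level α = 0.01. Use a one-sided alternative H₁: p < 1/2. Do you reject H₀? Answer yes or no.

reject H₀: no

Exact binomial: n=36, k=23, p₀=1/2=0.5000
P(X≤23) from Σ C(n,i)·p₀^i·(1−p₀)^(n−i)
p-value (one-sided, H₁ less) = 0.96738
At α=0.01: p ≥ α → fail to reject H₀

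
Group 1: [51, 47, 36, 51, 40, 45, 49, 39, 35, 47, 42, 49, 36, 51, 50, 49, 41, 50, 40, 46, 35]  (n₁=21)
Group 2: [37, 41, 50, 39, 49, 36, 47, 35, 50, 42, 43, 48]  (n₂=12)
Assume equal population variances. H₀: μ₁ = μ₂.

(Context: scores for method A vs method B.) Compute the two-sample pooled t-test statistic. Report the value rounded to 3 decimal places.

x̄₁=44.238, s₁=5.813, n₁=21
x̄₂=43.083, s₂=5.600, n₂=12
s_p² = [20·5.813² + 11·5.600²]/31 = 32.9267
SE = √(s_p²·(1/21+1/12)) = 2.0765
t = (44.238−43.083)/2.0765 = 0.5561
df = 31

test statistic = 0.556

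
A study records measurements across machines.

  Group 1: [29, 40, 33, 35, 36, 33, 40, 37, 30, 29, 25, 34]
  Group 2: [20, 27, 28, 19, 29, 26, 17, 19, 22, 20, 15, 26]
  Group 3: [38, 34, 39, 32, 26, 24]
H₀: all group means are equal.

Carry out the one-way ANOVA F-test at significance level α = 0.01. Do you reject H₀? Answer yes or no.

reject H₀: yes

Group means [33.42, 22.33, 32.17], grand mean 28.733
SSB = Σnᵢ(x̄ᵢ−x̄)² = 825.450; SSW = ΣΣ(x−x̄ᵢ)² = 660.417
MSB = 825.450/2 = 412.7250; MSW = 660.417/27 = 24.4599
F = MSB/MSW = 16.8736
df = (2, 27)
p-value (upper-tail) = 0.00002
At α=0.01: p < α → reject H₀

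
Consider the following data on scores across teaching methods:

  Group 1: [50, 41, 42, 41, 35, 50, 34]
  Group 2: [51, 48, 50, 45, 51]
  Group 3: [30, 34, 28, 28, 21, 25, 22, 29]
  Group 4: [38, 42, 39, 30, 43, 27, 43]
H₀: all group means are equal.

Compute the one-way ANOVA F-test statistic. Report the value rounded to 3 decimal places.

Group means [41.86, 49.00, 27.12, 37.43], grand mean 37.667
SSB = Σnᵢ(x̄ᵢ−x̄)² = 1654.554; SSW = ΣΣ(x−x̄ᵢ)² = 647.446
MSB = 1654.554/3 = 551.5179; MSW = 647.446/23 = 28.1498
F = MSB/MSW = 19.5922
df = (3, 23)

test statistic = 19.592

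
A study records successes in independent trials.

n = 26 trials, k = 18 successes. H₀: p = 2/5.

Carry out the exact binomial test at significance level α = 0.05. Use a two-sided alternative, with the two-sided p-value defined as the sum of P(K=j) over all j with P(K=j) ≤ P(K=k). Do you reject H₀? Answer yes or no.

reject H₀: yes

Exact binomial: n=26, k=18, p₀=2/5=0.4000
P(X=j) = C(n,j)·p₀^j·(1−p₀)^(n−j); p = Σ P(X=j) over j with P(X=j) ≤ P(X=18)
p-value (two-sided) = 0.00405
At α=0.05: p < α → reject H₀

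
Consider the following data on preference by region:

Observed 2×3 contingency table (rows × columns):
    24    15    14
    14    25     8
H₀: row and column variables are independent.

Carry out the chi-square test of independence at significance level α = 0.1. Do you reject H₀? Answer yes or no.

Row totals [53, 47], col totals [38, 40, 22], n=100
χ² = (24−20.14)²/20.14 + (15−21.20)²/21.20 + (14−11.66)²/11.66 + (14−17.86)²/17.86 + (25−18.80)²/18.80 + (8−10.34)²/10.34 = 6.4311
df = 2
p-value (upper-tail) = 0.04013
At α=0.1: p < α → reject H₀

reject H₀: yes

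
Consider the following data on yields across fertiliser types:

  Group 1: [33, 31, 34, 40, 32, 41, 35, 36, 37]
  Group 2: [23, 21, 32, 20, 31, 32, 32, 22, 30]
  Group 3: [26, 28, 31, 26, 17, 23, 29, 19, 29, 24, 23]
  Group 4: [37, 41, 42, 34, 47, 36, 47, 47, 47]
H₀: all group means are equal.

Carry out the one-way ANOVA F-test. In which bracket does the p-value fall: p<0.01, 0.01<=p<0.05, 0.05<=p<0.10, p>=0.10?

p-value bracket: p<0.01

Group means [35.44, 27.00, 25.00, 42.00], grand mean 31.974
SSB = Σnᵢ(x̄ᵢ−x̄)² = 1770.751; SSW = ΣΣ(x−x̄ᵢ)² = 734.222
MSB = 1770.751/3 = 590.2505; MSW = 734.222/34 = 21.5948
F = MSB/MSW = 27.3330
df = (3, 34)
p-value (upper-tail) = 0.00000
→ bracket: p<0.01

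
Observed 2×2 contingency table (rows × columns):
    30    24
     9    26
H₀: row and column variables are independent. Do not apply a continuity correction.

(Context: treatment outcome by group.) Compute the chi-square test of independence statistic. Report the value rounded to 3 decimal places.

test statistic = 7.682

Row totals [54, 35], col totals [39, 50], n=89
χ² = (30−23.66)²/23.66 + (24−30.34)²/30.34 + (9−15.34)²/15.34 + (26−19.66)²/19.66 = 7.6816
df = 1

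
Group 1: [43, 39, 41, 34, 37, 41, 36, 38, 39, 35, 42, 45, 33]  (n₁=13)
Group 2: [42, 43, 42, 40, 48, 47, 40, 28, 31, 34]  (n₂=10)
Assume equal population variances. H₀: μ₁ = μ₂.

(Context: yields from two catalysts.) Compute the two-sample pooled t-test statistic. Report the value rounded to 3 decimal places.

x̄₁=38.692, s₁=3.637, n₁=13
x̄₂=39.500, s₂=6.570, n₂=10
s_p² = [12·3.637² + 9·6.570²]/21 = 26.0604
SE = √(s_p²·(1/13+1/10)) = 2.1473
t = (38.692−39.500)/2.1473 = -0.3762
df = 21

test statistic = -0.376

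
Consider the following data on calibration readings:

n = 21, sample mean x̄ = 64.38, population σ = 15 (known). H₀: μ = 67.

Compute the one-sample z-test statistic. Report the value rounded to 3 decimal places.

test statistic = -0.800

SE = σ/√n = 15/√21 = 3.2733
z = (x̄−μ₀)/SE = (64.38−67)/3.2733 = -0.8004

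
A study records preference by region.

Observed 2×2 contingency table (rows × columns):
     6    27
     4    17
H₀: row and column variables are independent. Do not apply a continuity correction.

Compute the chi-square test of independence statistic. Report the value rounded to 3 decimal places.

test statistic = 0.006

Row totals [33, 21], col totals [10, 44], n=54
χ² = (6−6.11)²/6.11 + (27−26.89)²/26.89 + (4−3.89)²/3.89 + (17−17.11)²/17.11 = 0.0064
df = 1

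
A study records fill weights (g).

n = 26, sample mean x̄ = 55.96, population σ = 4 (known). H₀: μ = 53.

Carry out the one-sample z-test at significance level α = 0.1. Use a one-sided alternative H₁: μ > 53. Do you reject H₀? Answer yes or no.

SE = σ/√n = 4/√26 = 0.7845
z = (x̄−μ₀)/SE = (55.96−53)/0.7845 = 3.7733
p-value (one-sided, H₁ greater) = 0.00008
At α=0.1: p < α → reject H₀

reject H₀: yes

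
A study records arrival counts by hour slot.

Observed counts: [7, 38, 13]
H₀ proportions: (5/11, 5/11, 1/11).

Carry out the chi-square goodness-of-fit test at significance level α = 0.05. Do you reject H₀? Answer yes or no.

reject H₀: yes

n = 58; E_i = n·p_i = [26.36, 26.36, 5.27]
χ² = (7−26.36)²/26.36 + (38−26.36)²/26.36 + (13−5.27)²/5.27 = 30.6828
df = 2
p-value (upper-tail) = 0.00000
At α=0.05: p < α → reject H₀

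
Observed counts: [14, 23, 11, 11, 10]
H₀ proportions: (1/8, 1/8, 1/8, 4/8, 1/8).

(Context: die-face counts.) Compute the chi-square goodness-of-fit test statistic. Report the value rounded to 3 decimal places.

test statistic = 44.188

n = 69; E_i = n·p_i = [8.62, 8.62, 8.62, 34.50, 8.62]
χ² = (14−8.62)²/8.62 + (23−8.62)²/8.62 + (11−8.62)²/8.62 + (11−34.50)²/34.50 + (10−8.62)²/8.62 = 44.1884
df = 4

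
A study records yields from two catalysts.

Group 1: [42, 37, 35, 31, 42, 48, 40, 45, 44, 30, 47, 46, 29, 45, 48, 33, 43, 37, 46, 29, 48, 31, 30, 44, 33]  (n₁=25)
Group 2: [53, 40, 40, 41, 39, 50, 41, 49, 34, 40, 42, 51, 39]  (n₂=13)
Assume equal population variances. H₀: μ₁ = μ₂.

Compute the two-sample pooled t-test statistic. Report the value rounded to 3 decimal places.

x̄₁=39.320, s₁=6.908, n₁=25
x̄₂=43.000, s₂=5.759, n₂=13
s_p² = [24·6.908² + 12·5.759²]/36 = 42.8733
SE = √(s_p²·(1/25+1/13)) = 2.2389
t = (39.320−43.000)/2.2389 = -1.6436
df = 36

test statistic = -1.644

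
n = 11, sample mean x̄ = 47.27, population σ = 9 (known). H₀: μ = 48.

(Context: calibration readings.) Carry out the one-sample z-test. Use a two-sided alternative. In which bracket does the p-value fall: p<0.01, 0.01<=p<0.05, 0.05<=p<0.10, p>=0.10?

p-value bracket: p>=0.10

SE = σ/√n = 9/√11 = 2.7136
z = (x̄−μ₀)/SE = (47.27−48)/2.7136 = -0.2690
p-value (two-sided) = 0.78792
→ bracket: p>=0.10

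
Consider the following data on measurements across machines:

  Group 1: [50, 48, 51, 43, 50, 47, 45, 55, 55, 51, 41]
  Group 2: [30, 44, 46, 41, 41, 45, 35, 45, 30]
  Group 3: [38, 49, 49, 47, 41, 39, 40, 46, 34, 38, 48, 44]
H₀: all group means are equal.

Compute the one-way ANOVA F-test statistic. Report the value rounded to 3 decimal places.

Group means [48.73, 39.67, 42.75], grand mean 43.938
SSB = Σnᵢ(x̄ᵢ−x̄)² = 433.443; SSW = ΣΣ(x−x̄ᵢ)² = 812.432
MSB = 433.443/2 = 216.7216; MSW = 812.432/29 = 28.0149
F = MSB/MSW = 7.7359
df = (2, 29)

test statistic = 7.736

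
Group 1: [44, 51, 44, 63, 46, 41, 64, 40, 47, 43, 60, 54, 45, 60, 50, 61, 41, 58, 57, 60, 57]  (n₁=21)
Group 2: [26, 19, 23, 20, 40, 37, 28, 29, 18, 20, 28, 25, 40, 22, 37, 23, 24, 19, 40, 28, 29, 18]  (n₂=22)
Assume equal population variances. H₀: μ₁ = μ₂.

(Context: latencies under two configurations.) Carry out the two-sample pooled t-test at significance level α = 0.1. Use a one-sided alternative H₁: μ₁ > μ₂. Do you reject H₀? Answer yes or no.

reject H₀: yes

x̄₁=51.714, s₁=8.174, n₁=21
x̄₂=26.955, s₂=7.486, n₂=22
s_p² = [20·8.174² + 21·7.486²]/41 = 61.2985
SE = √(s_p²·(1/21+1/22)) = 2.3886
t = (51.714−26.955)/2.3886 = 10.3659
df = 41
p-value (one-sided, H₁ greater) = 0.00000
At α=0.1: p < α → reject H₀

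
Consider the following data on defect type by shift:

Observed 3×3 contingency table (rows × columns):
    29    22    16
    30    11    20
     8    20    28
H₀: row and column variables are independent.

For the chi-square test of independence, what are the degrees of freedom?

df = (r−1)(c−1) = (3−1)·(3−1) = 4

degrees of freedom = 4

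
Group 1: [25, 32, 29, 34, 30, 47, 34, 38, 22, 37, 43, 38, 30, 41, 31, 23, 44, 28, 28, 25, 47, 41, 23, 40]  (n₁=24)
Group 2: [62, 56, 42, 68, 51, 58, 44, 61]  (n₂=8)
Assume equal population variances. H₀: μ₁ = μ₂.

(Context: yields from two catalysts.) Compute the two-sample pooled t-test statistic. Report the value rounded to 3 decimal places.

x̄₁=33.750, s₁=7.753, n₁=24
x̄₂=55.250, s₂=9.020, n₂=8
s_p² = [23·7.753² + 7·9.020²]/30 = 65.0667
SE = √(s_p²·(1/24+1/8)) = 3.2931
t = (33.750−55.250)/3.2931 = -6.5288
df = 30

test statistic = -6.529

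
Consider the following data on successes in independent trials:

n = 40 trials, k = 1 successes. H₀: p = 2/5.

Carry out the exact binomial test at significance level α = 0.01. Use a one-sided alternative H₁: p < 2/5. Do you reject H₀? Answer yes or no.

Exact binomial: n=40, k=1, p₀=2/5=0.4000
P(X≤1) from Σ C(n,i)·p₀^i·(1−p₀)^(n−i)
p-value (one-sided, H₁ less) = 0.00000
At α=0.01: p < α → reject H₀

reject H₀: yes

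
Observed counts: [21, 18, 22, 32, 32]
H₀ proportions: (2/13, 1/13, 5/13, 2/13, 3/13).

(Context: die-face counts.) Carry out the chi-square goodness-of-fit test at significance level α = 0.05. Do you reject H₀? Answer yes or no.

reject H₀: yes

n = 125; E_i = n·p_i = [19.23, 9.62, 48.08, 19.23, 28.85]
χ² = (21−19.23)²/19.23 + (18−9.62)²/9.62 + (22−48.08)²/48.08 + (32−19.23)²/19.23 + (32−28.85)²/28.85 = 30.4419
df = 4
p-value (upper-tail) = 0.00000
At α=0.05: p < α → reject H₀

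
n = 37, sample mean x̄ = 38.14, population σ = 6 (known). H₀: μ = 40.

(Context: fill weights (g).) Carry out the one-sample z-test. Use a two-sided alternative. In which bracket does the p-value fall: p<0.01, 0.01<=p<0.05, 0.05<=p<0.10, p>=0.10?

SE = σ/√n = 6/√37 = 0.9864
z = (x̄−μ₀)/SE = (38.14−40)/0.9864 = -1.8857
p-value (two-sided) = 0.05934
→ bracket: 0.05<=p<0.10

p-value bracket: 0.05<=p<0.10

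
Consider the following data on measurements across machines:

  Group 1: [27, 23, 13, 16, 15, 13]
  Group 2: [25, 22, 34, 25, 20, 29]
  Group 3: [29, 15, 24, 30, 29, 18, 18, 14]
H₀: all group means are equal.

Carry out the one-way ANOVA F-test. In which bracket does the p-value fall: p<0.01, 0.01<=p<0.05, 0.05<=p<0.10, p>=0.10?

p-value bracket: 0.05<=p<0.10

Group means [17.83, 25.83, 22.12], grand mean 21.950
SSB = Σnᵢ(x̄ᵢ−x̄)² = 192.408; SSW = ΣΣ(x−x̄ᵢ)² = 606.542
MSB = 192.408/2 = 96.2042; MSW = 606.542/17 = 35.6789
F = MSB/MSW = 2.6964
df = (2, 17)
p-value (upper-tail) = 0.09614
→ bracket: 0.05<=p<0.10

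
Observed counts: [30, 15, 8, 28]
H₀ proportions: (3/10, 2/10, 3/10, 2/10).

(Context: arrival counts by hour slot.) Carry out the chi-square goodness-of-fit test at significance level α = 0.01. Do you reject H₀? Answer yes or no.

reject H₀: yes

n = 81; E_i = n·p_i = [24.30, 16.20, 24.30, 16.20]
χ² = (30−24.30)²/24.30 + (15−16.20)²/16.20 + (8−24.30)²/24.30 + (28−16.20)²/16.20 = 20.9547
df = 3
p-value (upper-tail) = 0.00011
At α=0.01: p < α → reject H₀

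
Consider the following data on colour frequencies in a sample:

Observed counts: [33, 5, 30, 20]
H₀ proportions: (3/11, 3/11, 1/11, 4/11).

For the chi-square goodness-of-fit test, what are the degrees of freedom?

df = k − 1 = 4 − 1 = 3

degrees of freedom = 3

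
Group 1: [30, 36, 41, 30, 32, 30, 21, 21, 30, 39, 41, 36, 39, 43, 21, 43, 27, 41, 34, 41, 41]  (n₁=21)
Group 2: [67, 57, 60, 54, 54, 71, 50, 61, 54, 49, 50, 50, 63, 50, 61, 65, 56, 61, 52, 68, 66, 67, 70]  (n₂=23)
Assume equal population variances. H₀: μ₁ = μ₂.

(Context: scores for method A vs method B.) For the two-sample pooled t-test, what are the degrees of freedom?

df = n₁ + n₂ − 2 = 21 + 23 − 2 = 42

degrees of freedom = 42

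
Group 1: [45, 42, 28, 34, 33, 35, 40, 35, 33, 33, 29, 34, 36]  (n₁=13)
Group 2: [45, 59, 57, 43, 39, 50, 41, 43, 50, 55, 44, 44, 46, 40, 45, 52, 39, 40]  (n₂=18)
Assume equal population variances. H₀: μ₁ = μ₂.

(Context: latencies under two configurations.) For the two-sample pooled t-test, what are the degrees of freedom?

df = n₁ + n₂ − 2 = 13 + 18 − 2 = 29

degrees of freedom = 29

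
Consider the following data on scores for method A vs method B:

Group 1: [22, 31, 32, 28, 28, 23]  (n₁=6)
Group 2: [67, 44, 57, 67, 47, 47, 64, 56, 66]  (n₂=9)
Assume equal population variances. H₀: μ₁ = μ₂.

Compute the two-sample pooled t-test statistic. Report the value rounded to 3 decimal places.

test statistic = -7.308

x̄₁=27.333, s₁=4.082, n₁=6
x̄₂=57.222, s₂=9.351, n₂=9
s_p² = [5·4.082² + 8·9.351²]/13 = 60.2222
SE = √(s_p²·(1/6+1/9)) = 4.0900
t = (27.333−57.222)/4.0900 = -7.3077
df = 13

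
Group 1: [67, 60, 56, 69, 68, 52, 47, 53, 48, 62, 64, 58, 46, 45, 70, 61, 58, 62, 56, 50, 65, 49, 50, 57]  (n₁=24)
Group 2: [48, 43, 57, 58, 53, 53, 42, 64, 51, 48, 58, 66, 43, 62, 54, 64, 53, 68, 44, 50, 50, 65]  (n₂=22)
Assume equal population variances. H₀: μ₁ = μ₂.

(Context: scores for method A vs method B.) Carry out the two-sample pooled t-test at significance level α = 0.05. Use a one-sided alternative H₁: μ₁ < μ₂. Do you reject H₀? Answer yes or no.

x̄₁=57.208, s₁=7.729, n₁=24
x̄₂=54.273, s₂=8.066, n₂=22
s_p² = [23·7.729² + 21·8.066²]/44 = 62.2800
SE = √(s_p²·(1/24+1/22)) = 2.3294
t = (57.208−54.273)/2.3294 = 1.2603
df = 44
p-value (one-sided, H₁ less) = 0.89289
At α=0.05: p ≥ α → fail to reject H₀

reject H₀: no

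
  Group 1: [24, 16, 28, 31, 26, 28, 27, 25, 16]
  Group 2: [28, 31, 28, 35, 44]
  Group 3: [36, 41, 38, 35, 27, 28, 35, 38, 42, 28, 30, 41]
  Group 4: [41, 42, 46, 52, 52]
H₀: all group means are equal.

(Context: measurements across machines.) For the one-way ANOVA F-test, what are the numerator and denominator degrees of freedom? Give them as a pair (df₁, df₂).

degrees of freedom = [3, 27]

k = 4 groups, N = 31 total
df = (k−1, N−k) = (4−1, 31−4) = (3, 27)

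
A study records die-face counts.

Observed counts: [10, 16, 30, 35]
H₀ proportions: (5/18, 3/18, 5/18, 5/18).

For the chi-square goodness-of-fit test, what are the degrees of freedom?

df = k − 1 = 4 − 1 = 3

degrees of freedom = 3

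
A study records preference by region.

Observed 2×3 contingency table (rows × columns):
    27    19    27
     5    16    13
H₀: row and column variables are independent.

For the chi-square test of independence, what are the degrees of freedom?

df = (r−1)(c−1) = (2−1)·(3−1) = 2

degrees of freedom = 2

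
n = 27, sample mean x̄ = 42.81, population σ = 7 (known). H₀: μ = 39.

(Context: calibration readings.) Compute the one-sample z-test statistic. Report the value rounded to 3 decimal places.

test statistic = 2.828

SE = σ/√n = 7/√27 = 1.3472
z = (x̄−μ₀)/SE = (42.81−39)/1.3472 = 2.8282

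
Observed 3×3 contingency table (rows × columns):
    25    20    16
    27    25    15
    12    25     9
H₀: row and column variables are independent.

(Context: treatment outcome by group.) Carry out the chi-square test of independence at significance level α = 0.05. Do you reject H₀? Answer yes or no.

Row totals [61, 67, 46], col totals [64, 70, 40], n=174
χ² = (25−22.44)²/22.44 + (20−24.54)²/24.54 + (16−14.02)²/14.02 + (27−24.64)²/24.64 + (25−26.95)²/26.95 + (15−15.40)²/15.40 + (12−16.92)²/16.92 + (25−18.51)²/18.51 + (9−10.57)²/10.57 = 5.7330
df = 4
p-value (upper-tail) = 0.22000
At α=0.05: p ≥ α → fail to reject H₀

reject H₀: no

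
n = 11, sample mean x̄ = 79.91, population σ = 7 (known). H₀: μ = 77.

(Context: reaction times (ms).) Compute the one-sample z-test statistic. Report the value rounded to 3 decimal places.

test statistic = 1.379

SE = σ/√n = 7/√11 = 2.1106
z = (x̄−μ₀)/SE = (79.91−77)/2.1106 = 1.3788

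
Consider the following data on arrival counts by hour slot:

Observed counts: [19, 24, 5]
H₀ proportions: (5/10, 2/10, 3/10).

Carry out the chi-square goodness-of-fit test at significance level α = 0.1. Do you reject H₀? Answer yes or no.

reject H₀: yes

n = 48; E_i = n·p_i = [24.00, 9.60, 14.40]
χ² = (19−24.00)²/24.00 + (24−9.60)²/9.60 + (5−14.40)²/14.40 = 28.7778
df = 2
p-value (upper-tail) = 0.00000
At α=0.1: p < α → reject H₀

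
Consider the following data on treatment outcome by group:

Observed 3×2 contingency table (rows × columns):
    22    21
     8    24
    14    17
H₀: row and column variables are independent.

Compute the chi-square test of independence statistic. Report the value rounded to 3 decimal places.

test statistic = 5.413

Row totals [43, 32, 31], col totals [44, 62], n=106
χ² = (22−17.85)²/17.85 + (21−25.15)²/25.15 + (8−13.28)²/13.28 + (24−18.72)²/18.72 + (14−12.87)²/12.87 + (17−18.13)²/18.13 = 5.4131
df = 2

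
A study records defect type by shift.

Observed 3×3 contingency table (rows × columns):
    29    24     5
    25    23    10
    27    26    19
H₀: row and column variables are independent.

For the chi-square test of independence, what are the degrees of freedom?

degrees of freedom = 4

df = (r−1)(c−1) = (3−1)·(3−1) = 4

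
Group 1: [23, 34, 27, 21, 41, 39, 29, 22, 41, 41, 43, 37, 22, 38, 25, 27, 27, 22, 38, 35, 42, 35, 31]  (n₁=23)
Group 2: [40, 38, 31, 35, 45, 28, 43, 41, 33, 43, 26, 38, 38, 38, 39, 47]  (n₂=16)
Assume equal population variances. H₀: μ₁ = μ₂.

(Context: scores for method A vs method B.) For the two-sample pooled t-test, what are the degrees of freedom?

df = n₁ + n₂ − 2 = 23 + 16 − 2 = 37

degrees of freedom = 37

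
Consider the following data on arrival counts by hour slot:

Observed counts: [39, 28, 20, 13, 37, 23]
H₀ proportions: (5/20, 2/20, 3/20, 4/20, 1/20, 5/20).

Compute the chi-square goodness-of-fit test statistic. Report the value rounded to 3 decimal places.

test statistic = 133.323

n = 160; E_i = n·p_i = [40.00, 16.00, 24.00, 32.00, 8.00, 40.00]
χ² = (39−40.00)²/40.00 + (28−16.00)²/16.00 + (20−24.00)²/24.00 + (13−32.00)²/32.00 + (37−8.00)²/8.00 + (23−40.00)²/40.00 = 133.3229
df = 5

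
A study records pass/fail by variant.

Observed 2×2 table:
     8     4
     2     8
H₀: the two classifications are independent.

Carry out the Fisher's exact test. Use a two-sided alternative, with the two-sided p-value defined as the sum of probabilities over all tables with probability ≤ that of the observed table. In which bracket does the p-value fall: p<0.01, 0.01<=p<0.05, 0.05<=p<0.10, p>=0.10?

Margins: r₁=12, r₂=10, c₁=10, c₂=12, n=22
p_obs = C(12,8)·C(10,2)/C(22,10); sum pmf over tables with pmf ≤ p_obs
p-value (two-sided) = 0.04273
→ bracket: 0.01<=p<0.05

p-value bracket: 0.01<=p<0.05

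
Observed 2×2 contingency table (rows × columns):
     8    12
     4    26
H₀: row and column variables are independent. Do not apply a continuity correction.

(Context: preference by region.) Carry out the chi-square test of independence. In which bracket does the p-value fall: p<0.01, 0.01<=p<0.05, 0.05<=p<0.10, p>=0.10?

Row totals [20, 30], col totals [12, 38], n=50
χ² = (8−4.80)²/4.80 + (12−15.20)²/15.20 + (4−7.20)²/7.20 + (26−22.80)²/22.80 = 4.6784
df = 1
p-value (upper-tail) = 0.03054
→ bracket: 0.01<=p<0.05

p-value bracket: 0.01<=p<0.05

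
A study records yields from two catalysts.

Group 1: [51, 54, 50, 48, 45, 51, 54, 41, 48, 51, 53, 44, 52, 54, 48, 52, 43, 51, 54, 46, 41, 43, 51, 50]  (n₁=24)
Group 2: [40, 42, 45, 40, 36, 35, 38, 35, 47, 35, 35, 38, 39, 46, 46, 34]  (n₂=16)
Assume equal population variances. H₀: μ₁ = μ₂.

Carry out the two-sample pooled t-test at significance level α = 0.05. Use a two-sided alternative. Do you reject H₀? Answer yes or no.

reject H₀: yes

x̄₁=48.958, s₁=4.217, n₁=24
x̄₂=39.438, s₂=4.516, n₂=16
s_p² = [23·4.217² + 15·4.516²]/38 = 18.8130
SE = √(s_p²·(1/24+1/16)) = 1.3999
t = (48.958−39.438)/1.3999 = 6.8011
df = 38
p-value (two-sided) = 0.00000
At α=0.05: p < α → reject H₀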